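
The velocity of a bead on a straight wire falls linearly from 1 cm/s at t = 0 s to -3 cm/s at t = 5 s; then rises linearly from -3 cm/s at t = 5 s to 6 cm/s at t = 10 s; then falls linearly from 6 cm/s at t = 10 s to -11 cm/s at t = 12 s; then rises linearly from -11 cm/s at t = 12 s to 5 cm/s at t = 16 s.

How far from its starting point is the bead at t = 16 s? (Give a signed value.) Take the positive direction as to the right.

Net displacement equals the area under the velocity-time graph (areas below the axis count negative).
0–5 s: ½(1 + -3)(5) = -5 cm
5–10 s: ½(-3 + 6)(5) = 7.5 cm
10–12 s: ½(6 + -11)(2) = -5 cm
12–16 s: ½(-11 + 5)(4) = -12 cm
Net displacement = -14.5 cm

-14.5 cm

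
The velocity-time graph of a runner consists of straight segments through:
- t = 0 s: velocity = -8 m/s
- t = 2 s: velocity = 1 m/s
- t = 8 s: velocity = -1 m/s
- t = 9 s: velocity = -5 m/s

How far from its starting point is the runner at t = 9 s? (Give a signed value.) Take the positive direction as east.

Net displacement equals the area under the velocity-time graph (areas below the axis count negative).
0–2 s: ½(-8 + 1)(2) = -7 m
2–8 s: ½(1 + -1)(6) = 0 m
8–9 s: ½(-1 + -5)(1) = -3 m
Net displacement = -10 m

-10 m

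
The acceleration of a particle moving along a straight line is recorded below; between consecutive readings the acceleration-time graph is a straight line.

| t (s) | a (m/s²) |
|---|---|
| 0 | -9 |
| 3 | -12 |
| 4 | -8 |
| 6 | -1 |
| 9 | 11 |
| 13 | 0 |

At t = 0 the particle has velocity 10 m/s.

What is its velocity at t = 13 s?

Δv equals the area under the a-t graph; then v = v₀ + Δv.
0–3 s: ½(-9 + -12)(3) = -31.5 m/s
3–4 s: ½(-12 + -8)(1) = -10 m/s
4–6 s: ½(-8 + -1)(2) = -9 m/s
6–9 s: ½(-1 + 11)(3) = 15 m/s
9–13 s: ½(11 + 0)(4) = 22 m/s
Δv = -13.5 m/s, so v(13) = 10 + (-13.5) = -3.5 m/s.

-3.5 m/s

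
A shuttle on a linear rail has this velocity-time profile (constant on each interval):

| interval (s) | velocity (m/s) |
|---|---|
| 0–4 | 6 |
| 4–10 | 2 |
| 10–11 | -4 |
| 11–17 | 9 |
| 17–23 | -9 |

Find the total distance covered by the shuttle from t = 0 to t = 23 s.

148 m

Distance (not displacement) is the total path length: add the absolute areas under v-t.
0–4 s: |6| × 4 = 24 m
4–10 s: |2| × 6 = 12 m
10–11 s: |-4| × 1 = 4 m
11–17 s: |9| × 6 = 54 m
17–23 s: |-9| × 6 = 54 m
Total distance = 148 m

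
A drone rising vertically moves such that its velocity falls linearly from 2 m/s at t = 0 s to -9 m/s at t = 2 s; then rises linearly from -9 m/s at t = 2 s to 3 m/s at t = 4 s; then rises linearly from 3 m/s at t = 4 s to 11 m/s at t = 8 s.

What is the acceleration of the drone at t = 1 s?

Acceleration is the slope of the v-t graph on 0–2 s: (-9 − 2)/(2 − 0) = -5.5 m/s².

-5.5 m/s²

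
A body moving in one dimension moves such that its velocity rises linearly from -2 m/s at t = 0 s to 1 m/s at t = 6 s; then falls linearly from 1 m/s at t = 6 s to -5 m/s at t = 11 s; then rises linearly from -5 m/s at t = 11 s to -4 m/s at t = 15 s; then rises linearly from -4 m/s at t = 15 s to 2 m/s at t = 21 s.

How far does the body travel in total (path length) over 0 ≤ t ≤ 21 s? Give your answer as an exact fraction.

Distance (not displacement) is the total path length: add the absolute areas under v-t.
0–6 s: v = 0 at t = 4 s; triangle areas 4 + 1 = 5 m
6–11 s: v = 0 at t = 41/6 s; triangle areas 5/12 + 125/12 = 65/6 m
11–15 s: |½(-5 + -4)(4)| = 18 m
15–21 s: v = 0 at t = 19 s; triangle areas 8 + 2 = 10 m
Total distance = 263/6 m

263/6 m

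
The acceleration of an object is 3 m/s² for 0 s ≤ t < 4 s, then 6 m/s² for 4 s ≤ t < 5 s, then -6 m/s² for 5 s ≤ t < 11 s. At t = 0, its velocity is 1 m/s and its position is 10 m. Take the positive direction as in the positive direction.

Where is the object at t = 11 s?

On each constant-a segment, Δv = aΔt and Δx = v₀Δt + ½aΔt²; chain segment to segment.
0–4 s: v starts 1 m/s; Δx = 1·4 + ½·3·4² = 28 m; v ends 13 m/s.
4–5 s: v starts 13 m/s; Δx = 13·1 + ½·6·1² = 16 m; v ends 19 m/s.
5–11 s: v starts 19 m/s; Δx = 19·6 + ½·-6·6² = 6 m; v ends -17 m/s.
x(11) = 10 + Σ Δx = 60 m.

60 m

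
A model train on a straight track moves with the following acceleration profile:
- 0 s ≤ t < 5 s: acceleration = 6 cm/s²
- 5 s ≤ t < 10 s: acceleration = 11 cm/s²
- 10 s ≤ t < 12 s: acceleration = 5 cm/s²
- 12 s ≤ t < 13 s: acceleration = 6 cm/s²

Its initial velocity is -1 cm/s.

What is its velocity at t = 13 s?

Δv equals the area under the a-t graph; then v = v₀ + Δv.
0–5 s: 6 × 5 = 30 cm/s
5–10 s: 11 × 5 = 55 cm/s
10–12 s: 5 × 2 = 10 cm/s
12–13 s: 6 × 1 = 6 cm/s
Δv = 101 cm/s, so v(13) = -1 + (101) = 100 cm/s.

100 cm/s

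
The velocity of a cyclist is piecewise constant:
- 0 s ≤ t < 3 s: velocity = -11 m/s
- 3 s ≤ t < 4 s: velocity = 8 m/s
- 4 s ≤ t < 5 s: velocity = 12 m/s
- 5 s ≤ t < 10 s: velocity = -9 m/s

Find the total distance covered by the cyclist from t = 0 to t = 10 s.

98 m

Distance (not displacement) is the total path length: add the absolute areas under v-t.
0–3 s: |-11| × 3 = 33 m
3–4 s: |8| × 1 = 8 m
4–5 s: |12| × 1 = 12 m
5–10 s: |-9| × 5 = 45 m
Total distance = 98 m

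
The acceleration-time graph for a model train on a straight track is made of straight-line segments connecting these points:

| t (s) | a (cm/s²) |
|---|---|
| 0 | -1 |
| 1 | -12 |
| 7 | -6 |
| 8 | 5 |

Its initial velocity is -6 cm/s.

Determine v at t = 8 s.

-67 cm/s

Δv equals the area under the a-t graph; then v = v₀ + Δv.
0–1 s: ½(-1 + -12)(1) = -6.5 cm/s
1–7 s: ½(-12 + -6)(6) = -54 cm/s
7–8 s: ½(-6 + 5)(1) = -0.5 cm/s
Δv = -61 cm/s, so v(8) = -6 + (-61) = -67 cm/s.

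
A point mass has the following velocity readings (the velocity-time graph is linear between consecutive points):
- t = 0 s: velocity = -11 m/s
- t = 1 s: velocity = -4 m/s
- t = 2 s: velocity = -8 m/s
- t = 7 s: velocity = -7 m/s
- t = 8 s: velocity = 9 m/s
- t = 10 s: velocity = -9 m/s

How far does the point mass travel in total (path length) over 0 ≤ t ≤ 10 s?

Total distance travelled is ∫|v| dt — sum the magnitudes of each area piece.
0–1 s: |½(-11 + -4)(1)| = 7.5 m
1–2 s: |½(-4 + -8)(1)| = 6 m
2–7 s: |½(-8 + -7)(5)| = 37.5 m
7–8 s: v = 0 at t = 7.4375 s; triangle areas 1.53125 + 2.53125 = 4.0625 m
8–10 s: v = 0 at t = 9 s; triangle areas 4.5 + 4.5 = 9 m
Total distance = 64.0625 m

64.0625 m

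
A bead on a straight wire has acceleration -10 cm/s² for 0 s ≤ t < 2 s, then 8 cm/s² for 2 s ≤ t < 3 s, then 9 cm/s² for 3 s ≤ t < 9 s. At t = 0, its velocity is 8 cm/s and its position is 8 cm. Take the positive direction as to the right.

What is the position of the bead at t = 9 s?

On each constant-a segment, Δv = aΔt and Δx = v₀Δt + ½aΔt²; chain segment to segment.
0–2 s: v starts 8 cm/s; Δx = 8·2 + ½·-10·2² = -4 cm; v ends -12 cm/s.
2–3 s: v starts -12 cm/s; Δx = -12·1 + ½·8·1² = -8 cm; v ends -4 cm/s.
3–9 s: v starts -4 cm/s; Δx = -4·6 + ½·9·6² = 138 cm; v ends 50 cm/s.
x(9) = 8 + Σ Δx = 134 cm.

134 cm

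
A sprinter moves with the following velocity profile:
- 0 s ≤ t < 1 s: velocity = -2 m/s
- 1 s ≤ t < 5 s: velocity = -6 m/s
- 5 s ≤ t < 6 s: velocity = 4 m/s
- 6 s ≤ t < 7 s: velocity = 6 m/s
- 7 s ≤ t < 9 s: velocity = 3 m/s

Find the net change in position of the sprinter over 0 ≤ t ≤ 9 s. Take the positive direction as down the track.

Displacement is the signed area under the v-t curve.
0–1 s: -2 × 1 = -2 m
1–5 s: -6 × 4 = -24 m
5–6 s: 4 × 1 = 4 m
6–7 s: 6 × 1 = 6 m
7–9 s: 3 × 2 = 6 m
Net displacement = -10 m

-10 m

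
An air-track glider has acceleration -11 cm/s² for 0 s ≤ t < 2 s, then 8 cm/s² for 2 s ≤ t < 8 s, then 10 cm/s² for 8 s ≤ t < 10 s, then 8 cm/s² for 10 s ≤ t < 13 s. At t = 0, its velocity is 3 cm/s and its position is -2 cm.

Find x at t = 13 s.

273 cm

On each constant-a segment, Δv = aΔt and Δx = v₀Δt + ½aΔt²; chain segment to segment.
0–2 s: v starts 3 cm/s; Δx = 3·2 + ½·-11·2² = -16 cm; v ends -19 cm/s.
2–8 s: v starts -19 cm/s; Δx = -19·6 + ½·8·6² = 30 cm; v ends 29 cm/s.
8–10 s: v starts 29 cm/s; Δx = 29·2 + ½·10·2² = 78 cm; v ends 49 cm/s.
10–13 s: v starts 49 cm/s; Δx = 49·3 + ½·8·3² = 183 cm; v ends 73 cm/s.
x(13) = -2 + Σ Δx = 273 cm.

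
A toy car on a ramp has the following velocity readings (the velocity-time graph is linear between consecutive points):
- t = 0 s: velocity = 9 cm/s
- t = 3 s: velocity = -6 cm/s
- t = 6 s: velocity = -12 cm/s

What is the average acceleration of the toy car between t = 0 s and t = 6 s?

Average acceleration = Δv/Δt = (-12 − 9)/(6 − 0) = -3.5 cm/s².

-3.5 cm/s²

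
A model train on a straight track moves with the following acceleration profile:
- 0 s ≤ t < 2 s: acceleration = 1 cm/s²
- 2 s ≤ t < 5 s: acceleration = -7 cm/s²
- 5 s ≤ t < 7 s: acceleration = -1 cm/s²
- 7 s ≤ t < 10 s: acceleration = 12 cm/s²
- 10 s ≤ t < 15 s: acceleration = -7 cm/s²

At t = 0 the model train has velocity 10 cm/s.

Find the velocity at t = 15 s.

-10 cm/s

Δv equals the area under the a-t graph; then v = v₀ + Δv.
0–2 s: 1 × 2 = 2 cm/s
2–5 s: -7 × 3 = -21 cm/s
5–7 s: -1 × 2 = -2 cm/s
7–10 s: 12 × 3 = 36 cm/s
10–15 s: -7 × 5 = -35 cm/s
Δv = -20 cm/s, so v(15) = 10 + (-20) = -10 cm/s.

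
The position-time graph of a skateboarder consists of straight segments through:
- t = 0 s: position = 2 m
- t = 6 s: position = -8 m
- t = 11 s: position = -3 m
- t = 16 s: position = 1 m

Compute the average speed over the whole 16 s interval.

1.1875 m/s

Average speed = (total path length)/(elapsed time); on a piecewise-linear x-t graph the path length is Σ|Δx|.
0–6 s: |Δx| = |-8 − 2| = 10 m
6–11 s: |Δx| = |-3 − -8| = 5 m
11–16 s: |Δx| = |1 − -3| = 4 m
Total path = 19 m; average speed = 19/16 = 1.1875 m/s.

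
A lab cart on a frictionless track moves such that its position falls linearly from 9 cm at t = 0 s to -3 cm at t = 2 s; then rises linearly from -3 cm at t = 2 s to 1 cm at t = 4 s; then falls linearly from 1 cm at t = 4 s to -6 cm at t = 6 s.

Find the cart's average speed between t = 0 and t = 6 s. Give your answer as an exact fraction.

Average speed = (total path length)/(elapsed time); on a piecewise-linear x-t graph the path length is Σ|Δx|.
0–2 s: |Δx| = |-3 − 9| = 12 cm
2–4 s: |Δx| = |1 − -3| = 4 cm
4–6 s: |Δx| = |-6 − 1| = 7 cm
Total path = 23 cm; average speed = 23/6 = 23/6 cm/s.

23/6 cm/s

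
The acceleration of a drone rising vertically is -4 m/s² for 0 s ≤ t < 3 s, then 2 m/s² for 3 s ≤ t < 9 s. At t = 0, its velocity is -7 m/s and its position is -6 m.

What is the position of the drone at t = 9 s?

-123 m

On each constant-a segment, Δv = aΔt and Δx = v₀Δt + ½aΔt²; chain segment to segment.
0–3 s: v starts -7 m/s; Δx = -7·3 + ½·-4·3² = -39 m; v ends -19 m/s.
3–9 s: v starts -19 m/s; Δx = -19·6 + ½·2·6² = -78 m; v ends -7 m/s.
x(9) = -6 + Σ Δx = -123 m.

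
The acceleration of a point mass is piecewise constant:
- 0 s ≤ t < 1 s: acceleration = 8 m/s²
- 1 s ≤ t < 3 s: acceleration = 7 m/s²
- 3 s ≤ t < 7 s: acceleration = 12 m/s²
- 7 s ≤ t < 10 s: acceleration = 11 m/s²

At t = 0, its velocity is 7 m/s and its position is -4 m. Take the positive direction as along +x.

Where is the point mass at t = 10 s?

543.5 m

On each constant-a segment, Δv = aΔt and Δx = v₀Δt + ½aΔt²; chain segment to segment.
0–1 s: v starts 7 m/s; Δx = 7·1 + ½·8·1² = 11 m; v ends 15 m/s.
1–3 s: v starts 15 m/s; Δx = 15·2 + ½·7·2² = 44 m; v ends 29 m/s.
3–7 s: v starts 29 m/s; Δx = 29·4 + ½·12·4² = 212 m; v ends 77 m/s.
7–10 s: v starts 77 m/s; Δx = 77·3 + ½·11·3² = 280.5 m; v ends 110 m/s.
x(10) = -4 + Σ Δx = 543.5 m.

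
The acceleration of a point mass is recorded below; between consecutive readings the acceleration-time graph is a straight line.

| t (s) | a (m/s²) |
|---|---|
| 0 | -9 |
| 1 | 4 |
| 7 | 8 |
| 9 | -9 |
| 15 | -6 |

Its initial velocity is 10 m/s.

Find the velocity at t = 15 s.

Δv equals the area under the a-t graph; then v = v₀ + Δv.
0–1 s: ½(-9 + 4)(1) = -2.5 m/s
1–7 s: ½(4 + 8)(6) = 36 m/s
7–9 s: ½(8 + -9)(2) = -1 m/s
9–15 s: ½(-9 + -6)(6) = -45 m/s
Δv = -12.5 m/s, so v(15) = 10 + (-12.5) = -2.5 m/s.

-2.5 m/s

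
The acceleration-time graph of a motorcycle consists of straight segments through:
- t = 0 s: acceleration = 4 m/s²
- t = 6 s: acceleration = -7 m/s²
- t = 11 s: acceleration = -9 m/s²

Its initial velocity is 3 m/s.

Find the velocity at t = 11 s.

Δv equals the area under the a-t graph; then v = v₀ + Δv.
0–6 s: ½(4 + -7)(6) = -9 m/s
6–11 s: ½(-7 + -9)(5) = -40 m/s
Δv = -49 m/s, so v(11) = 3 + (-49) = -46 m/s.

-46 m/s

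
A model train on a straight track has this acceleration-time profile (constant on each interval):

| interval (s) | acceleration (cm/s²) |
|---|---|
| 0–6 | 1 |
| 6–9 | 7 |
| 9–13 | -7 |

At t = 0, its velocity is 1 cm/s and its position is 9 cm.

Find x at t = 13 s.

On each constant-a segment, Δv = aΔt and Δx = v₀Δt + ½aΔt²; chain segment to segment.
0–6 s: v starts 1 cm/s; Δx = 1·6 + ½·1·6² = 24 cm; v ends 7 cm/s.
6–9 s: v starts 7 cm/s; Δx = 7·3 + ½·7·3² = 52.5 cm; v ends 28 cm/s.
9–13 s: v starts 28 cm/s; Δx = 28·4 + ½·-7·4² = 56 cm; v ends 0 cm/s.
x(13) = 9 + Σ Δx = 141.5 cm.

141.5 cm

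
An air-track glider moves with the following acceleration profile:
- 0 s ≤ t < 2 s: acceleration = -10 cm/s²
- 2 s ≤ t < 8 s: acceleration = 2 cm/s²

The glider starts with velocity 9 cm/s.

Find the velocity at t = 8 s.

Δv equals the area under the a-t graph; then v = v₀ + Δv.
0–2 s: -10 × 2 = -20 cm/s
2–8 s: 2 × 6 = 12 cm/s
Δv = -8 cm/s, so v(8) = 9 + (-8) = 1 cm/s.

1 cm/s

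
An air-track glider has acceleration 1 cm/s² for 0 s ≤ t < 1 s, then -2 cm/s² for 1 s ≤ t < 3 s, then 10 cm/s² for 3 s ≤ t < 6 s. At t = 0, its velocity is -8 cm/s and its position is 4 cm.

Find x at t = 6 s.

On each constant-a segment, Δv = aΔt and Δx = v₀Δt + ½aΔt²; chain segment to segment.
0–1 s: v starts -8 cm/s; Δx = -8·1 + ½·1·1² = -7.5 cm; v ends -7 cm/s.
1–3 s: v starts -7 cm/s; Δx = -7·2 + ½·-2·2² = -18 cm; v ends -11 cm/s.
3–6 s: v starts -11 cm/s; Δx = -11·3 + ½·10·3² = 12 cm; v ends 19 cm/s.
x(6) = 4 + Σ Δx = -9.5 cm.

-9.5 cm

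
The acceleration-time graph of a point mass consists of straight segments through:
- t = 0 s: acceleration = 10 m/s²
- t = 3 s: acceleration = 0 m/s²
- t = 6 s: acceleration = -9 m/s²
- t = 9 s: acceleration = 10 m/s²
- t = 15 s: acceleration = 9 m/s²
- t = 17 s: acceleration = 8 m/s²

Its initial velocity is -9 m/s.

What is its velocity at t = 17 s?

Δv equals the area under the a-t graph; then v = v₀ + Δv.
0–3 s: ½(10 + 0)(3) = 15 m/s
3–6 s: ½(0 + -9)(3) = -13.5 m/s
6–9 s: ½(-9 + 10)(3) = 1.5 m/s
9–15 s: ½(10 + 9)(6) = 57 m/s
15–17 s: ½(9 + 8)(2) = 17 m/s
Δv = 77 m/s, so v(17) = -9 + (77) = 68 m/s.

68 m/s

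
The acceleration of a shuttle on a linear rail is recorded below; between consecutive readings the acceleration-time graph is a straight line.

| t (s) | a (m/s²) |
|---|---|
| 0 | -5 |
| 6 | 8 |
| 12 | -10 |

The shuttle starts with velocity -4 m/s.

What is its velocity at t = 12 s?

-1 m/s

Δv equals the area under the a-t graph; then v = v₀ + Δv.
0–6 s: ½(-5 + 8)(6) = 9 m/s
6–12 s: ½(8 + -10)(6) = -6 m/s
Δv = 3 m/s, so v(12) = -4 + (3) = -1 m/s.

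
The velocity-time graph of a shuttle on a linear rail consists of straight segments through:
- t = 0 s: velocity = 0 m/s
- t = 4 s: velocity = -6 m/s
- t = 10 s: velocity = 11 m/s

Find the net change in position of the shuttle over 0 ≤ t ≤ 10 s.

Net displacement equals the area under the velocity-time graph (areas below the axis count negative).
0–4 s: ½(0 + -6)(4) = -12 m
4–10 s: ½(-6 + 11)(6) = 15 m
Net displacement = 3 m

3 m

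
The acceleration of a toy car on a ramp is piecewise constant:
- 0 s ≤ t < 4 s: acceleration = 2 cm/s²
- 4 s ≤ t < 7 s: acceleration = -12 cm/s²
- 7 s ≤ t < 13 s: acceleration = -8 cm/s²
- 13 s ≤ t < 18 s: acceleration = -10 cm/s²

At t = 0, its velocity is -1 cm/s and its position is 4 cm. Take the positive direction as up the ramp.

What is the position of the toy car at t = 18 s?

-845 cm

On each constant-a segment, Δv = aΔt and Δx = v₀Δt + ½aΔt²; chain segment to segment.
0–4 s: v starts -1 cm/s; Δx = -1·4 + ½·2·4² = 12 cm; v ends 7 cm/s.
4–7 s: v starts 7 cm/s; Δx = 7·3 + ½·-12·3² = -33 cm; v ends -29 cm/s.
7–13 s: v starts -29 cm/s; Δx = -29·6 + ½·-8·6² = -318 cm; v ends -77 cm/s.
13–18 s: v starts -77 cm/s; Δx = -77·5 + ½·-10·5² = -510 cm; v ends -127 cm/s.
x(18) = 4 + Σ Δx = -845 cm.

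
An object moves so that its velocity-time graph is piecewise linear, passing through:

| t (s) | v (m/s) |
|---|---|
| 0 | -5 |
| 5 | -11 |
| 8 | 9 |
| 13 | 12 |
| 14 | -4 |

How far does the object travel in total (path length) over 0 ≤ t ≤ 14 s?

Distance (not displacement) is the total path length: add the absolute areas under v-t.
0–5 s: |½(-5 + -11)(5)| = 40 m
5–8 s: v = 0 at t = 6.65 s; triangle areas 9.075 + 6.075 = 15.15 m
8–13 s: |½(9 + 12)(5)| = 52.5 m
13–14 s: v = 0 at t = 13.75 s; triangle areas 4.5 + 0.5 = 5 m
Total distance = 112.65 m

112.65 m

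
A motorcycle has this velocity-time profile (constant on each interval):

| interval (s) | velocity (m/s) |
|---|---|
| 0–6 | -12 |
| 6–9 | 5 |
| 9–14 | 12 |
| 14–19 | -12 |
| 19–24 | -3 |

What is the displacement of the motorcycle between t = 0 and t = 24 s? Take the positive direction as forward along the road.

-72 m

Net displacement equals the area under the velocity-time graph (areas below the axis count negative).
0–6 s: -12 × 6 = -72 m
6–9 s: 5 × 3 = 15 m
9–14 s: 12 × 5 = 60 m
14–19 s: -12 × 5 = -60 m
19–24 s: -3 × 5 = -15 m
Net displacement = -72 m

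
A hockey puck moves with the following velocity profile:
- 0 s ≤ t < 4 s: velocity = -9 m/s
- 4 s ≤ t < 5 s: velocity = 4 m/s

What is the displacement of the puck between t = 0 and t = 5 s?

-32 m

Displacement is the signed area under the v-t curve.
0–4 s: -9 × 4 = -36 m
4–5 s: 4 × 1 = 4 m
Net displacement = -32 m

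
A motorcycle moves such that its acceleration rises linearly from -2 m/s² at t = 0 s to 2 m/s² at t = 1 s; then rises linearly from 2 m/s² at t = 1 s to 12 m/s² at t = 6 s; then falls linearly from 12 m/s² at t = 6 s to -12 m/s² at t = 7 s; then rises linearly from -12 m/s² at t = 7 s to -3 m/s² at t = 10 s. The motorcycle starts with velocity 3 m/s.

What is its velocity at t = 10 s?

15.5 m/s

Δv equals the area under the a-t graph; then v = v₀ + Δv.
0–1 s: ½(-2 + 2)(1) = 0 m/s
1–6 s: ½(2 + 12)(5) = 35 m/s
6–7 s: ½(12 + -12)(1) = 0 m/s
7–10 s: ½(-12 + -3)(3) = -22.5 m/s
Δv = 12.5 m/s, so v(10) = 3 + (12.5) = 15.5 m/s.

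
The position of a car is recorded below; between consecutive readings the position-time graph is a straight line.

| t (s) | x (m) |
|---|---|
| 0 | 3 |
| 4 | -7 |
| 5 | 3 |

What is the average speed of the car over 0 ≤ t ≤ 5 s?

Average speed = (total path length)/(elapsed time); on a piecewise-linear x-t graph the path length is Σ|Δx|.
0–4 s: |Δx| = |-7 − 3| = 10 m
4–5 s: |Δx| = |3 − -7| = 10 m
Total path = 20 m; average speed = 20/5 = 4 m/s.

4 m/s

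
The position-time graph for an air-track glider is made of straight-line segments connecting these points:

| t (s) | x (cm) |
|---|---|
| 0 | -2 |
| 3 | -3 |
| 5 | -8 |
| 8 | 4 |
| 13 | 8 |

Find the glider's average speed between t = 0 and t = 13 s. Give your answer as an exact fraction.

22/13 cm/s

Average speed = (total path length)/(elapsed time); on a piecewise-linear x-t graph the path length is Σ|Δx|.
0–3 s: |Δx| = |-3 − -2| = 1 cm
3–5 s: |Δx| = |-8 − -3| = 5 cm
5–8 s: |Δx| = |4 − -8| = 12 cm
8–13 s: |Δx| = |8 − 4| = 4 cm
Total path = 22 cm; average speed = 22/13 = 22/13 cm/s.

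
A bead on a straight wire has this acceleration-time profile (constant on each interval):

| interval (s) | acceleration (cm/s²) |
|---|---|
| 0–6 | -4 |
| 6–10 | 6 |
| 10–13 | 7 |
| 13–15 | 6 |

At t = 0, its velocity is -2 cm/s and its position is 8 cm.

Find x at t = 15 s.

-56.5 cm

On each constant-a segment, Δv = aΔt and Δx = v₀Δt + ½aΔt²; chain segment to segment.
0–6 s: v starts -2 cm/s; Δx = -2·6 + ½·-4·6² = -84 cm; v ends -26 cm/s.
6–10 s: v starts -26 cm/s; Δx = -26·4 + ½·6·4² = -56 cm; v ends -2 cm/s.
10–13 s: v starts -2 cm/s; Δx = -2·3 + ½·7·3² = 25.5 cm; v ends 19 cm/s.
13–15 s: v starts 19 cm/s; Δx = 19·2 + ½·6·2² = 50 cm; v ends 31 cm/s.
x(15) = 8 + Σ Δx = -56.5 cm.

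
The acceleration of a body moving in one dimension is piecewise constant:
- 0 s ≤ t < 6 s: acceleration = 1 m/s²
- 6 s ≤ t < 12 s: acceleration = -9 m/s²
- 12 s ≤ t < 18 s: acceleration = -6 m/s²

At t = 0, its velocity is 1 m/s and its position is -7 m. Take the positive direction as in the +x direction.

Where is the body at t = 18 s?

On each constant-a segment, Δv = aΔt and Δx = v₀Δt + ½aΔt²; chain segment to segment.
0–6 s: v starts 1 m/s; Δx = 1·6 + ½·1·6² = 24 m; v ends 7 m/s.
6–12 s: v starts 7 m/s; Δx = 7·6 + ½·-9·6² = -120 m; v ends -47 m/s.
12–18 s: v starts -47 m/s; Δx = -47·6 + ½·-6·6² = -390 m; v ends -83 m/s.
x(18) = -7 + Σ Δx = -493 m.

-493 m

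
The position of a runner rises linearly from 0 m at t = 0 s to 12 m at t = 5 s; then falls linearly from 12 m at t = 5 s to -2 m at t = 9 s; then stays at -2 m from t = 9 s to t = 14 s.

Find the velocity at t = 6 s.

-3.5 m/s

Velocity is the slope of the x-t graph on 5–9 s: (-2 − 12)/(9 − 5) = -3.5 m/s.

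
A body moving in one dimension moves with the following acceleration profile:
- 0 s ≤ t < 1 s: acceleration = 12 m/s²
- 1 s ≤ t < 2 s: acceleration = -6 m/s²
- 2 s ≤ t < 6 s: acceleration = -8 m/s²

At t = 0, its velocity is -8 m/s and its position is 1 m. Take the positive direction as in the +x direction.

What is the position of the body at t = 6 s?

On each constant-a segment, Δv = aΔt and Δx = v₀Δt + ½aΔt²; chain segment to segment.
0–1 s: v starts -8 m/s; Δx = -8·1 + ½·12·1² = -2 m; v ends 4 m/s.
1–2 s: v starts 4 m/s; Δx = 4·1 + ½·-6·1² = 1 m; v ends -2 m/s.
2–6 s: v starts -2 m/s; Δx = -2·4 + ½·-8·4² = -72 m; v ends -34 m/s.
x(6) = 1 + Σ Δx = -72 m.

-72 m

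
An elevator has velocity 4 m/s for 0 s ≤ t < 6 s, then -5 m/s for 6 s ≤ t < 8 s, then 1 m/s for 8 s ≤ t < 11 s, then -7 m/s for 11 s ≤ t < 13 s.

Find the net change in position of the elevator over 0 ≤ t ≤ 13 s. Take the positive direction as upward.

3 m

Displacement is the signed area under the v-t curve.
0–6 s: 4 × 6 = 24 m
6–8 s: -5 × 2 = -10 m
8–11 s: 1 × 3 = 3 m
11–13 s: -7 × 2 = -14 m
Net displacement = 3 m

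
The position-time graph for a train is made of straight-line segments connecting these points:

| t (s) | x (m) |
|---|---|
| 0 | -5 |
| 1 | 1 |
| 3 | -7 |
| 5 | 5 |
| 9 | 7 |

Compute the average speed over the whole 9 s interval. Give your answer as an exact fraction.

Average speed = (total path length)/(elapsed time); on a piecewise-linear x-t graph the path length is Σ|Δx|.
0–1 s: |Δx| = |1 − -5| = 6 m
1–3 s: |Δx| = |-7 − 1| = 8 m
3–5 s: |Δx| = |5 − -7| = 12 m
5–9 s: |Δx| = |7 − 5| = 2 m
Total path = 28 m; average speed = 28/9 = 28/9 m/s.

28/9 m/s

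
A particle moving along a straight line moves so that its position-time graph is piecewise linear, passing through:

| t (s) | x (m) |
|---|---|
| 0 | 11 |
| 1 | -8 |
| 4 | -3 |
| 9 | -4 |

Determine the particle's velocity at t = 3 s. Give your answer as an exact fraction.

5/3 m/s

Velocity is the slope of the x-t graph on 1–4 s: (-3 − -8)/(4 − 1) = 5/3 m/s.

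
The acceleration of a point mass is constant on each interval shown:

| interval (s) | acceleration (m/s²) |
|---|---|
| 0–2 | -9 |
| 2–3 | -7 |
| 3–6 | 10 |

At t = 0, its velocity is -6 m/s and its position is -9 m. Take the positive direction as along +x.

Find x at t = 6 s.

-114.5 m

On each constant-a segment, Δv = aΔt and Δx = v₀Δt + ½aΔt²; chain segment to segment.
0–2 s: v starts -6 m/s; Δx = -6·2 + ½·-9·2² = -30 m; v ends -24 m/s.
2–3 s: v starts -24 m/s; Δx = -24·1 + ½·-7·1² = -27.5 m; v ends -31 m/s.
3–6 s: v starts -31 m/s; Δx = -31·3 + ½·10·3² = -48 m; v ends -1 m/s.
x(6) = -9 + Σ Δx = -114.5 m.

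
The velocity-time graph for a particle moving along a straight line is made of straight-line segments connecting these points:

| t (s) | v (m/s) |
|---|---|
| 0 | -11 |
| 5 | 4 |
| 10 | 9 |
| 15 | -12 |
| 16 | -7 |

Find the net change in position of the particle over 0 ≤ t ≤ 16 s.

Net displacement equals the area under the velocity-time graph (areas below the axis count negative).
0–5 s: ½(-11 + 4)(5) = -17.5 m
5–10 s: ½(4 + 9)(5) = 32.5 m
10–15 s: ½(9 + -12)(5) = -7.5 m
15–16 s: ½(-12 + -7)(1) = -9.5 m
Net displacement = -2 m

-2 m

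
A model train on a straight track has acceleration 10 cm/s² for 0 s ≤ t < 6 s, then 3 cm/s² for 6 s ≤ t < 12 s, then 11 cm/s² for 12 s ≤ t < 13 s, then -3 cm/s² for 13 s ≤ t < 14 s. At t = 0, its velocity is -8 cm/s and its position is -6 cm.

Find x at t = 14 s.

647 cm

On each constant-a segment, Δv = aΔt and Δx = v₀Δt + ½aΔt²; chain segment to segment.
0–6 s: v starts -8 cm/s; Δx = -8·6 + ½·10·6² = 132 cm; v ends 52 cm/s.
6–12 s: v starts 52 cm/s; Δx = 52·6 + ½·3·6² = 366 cm; v ends 70 cm/s.
12–13 s: v starts 70 cm/s; Δx = 70·1 + ½·11·1² = 75.5 cm; v ends 81 cm/s.
13–14 s: v starts 81 cm/s; Δx = 81·1 + ½·-3·1² = 79.5 cm; v ends 78 cm/s.
x(14) = -6 + Σ Δx = 647 cm.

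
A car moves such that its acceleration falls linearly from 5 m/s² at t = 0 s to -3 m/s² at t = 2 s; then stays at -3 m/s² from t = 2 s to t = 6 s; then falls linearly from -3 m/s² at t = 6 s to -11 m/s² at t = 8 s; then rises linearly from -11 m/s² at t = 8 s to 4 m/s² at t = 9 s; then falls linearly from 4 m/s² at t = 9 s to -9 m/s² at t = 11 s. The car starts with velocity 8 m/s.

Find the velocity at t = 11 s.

-24.5 m/s

Δv equals the area under the a-t graph; then v = v₀ + Δv.
0–2 s: ½(5 + -3)(2) = 2 m/s
2–6 s: -3 × 4 = -12 m/s
6–8 s: ½(-3 + -11)(2) = -14 m/s
8–9 s: ½(-11 + 4)(1) = -3.5 m/s
9–11 s: ½(4 + -9)(2) = -5 m/s
Δv = -32.5 m/s, so v(11) = 8 + (-32.5) = -24.5 m/s.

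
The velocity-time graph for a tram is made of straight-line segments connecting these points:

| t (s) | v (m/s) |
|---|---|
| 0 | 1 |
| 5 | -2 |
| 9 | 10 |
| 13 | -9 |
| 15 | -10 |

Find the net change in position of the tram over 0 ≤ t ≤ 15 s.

Net displacement equals the area under the velocity-time graph (areas below the axis count negative).
0–5 s: ½(1 + -2)(5) = -2.5 m
5–9 s: ½(-2 + 10)(4) = 16 m
9–13 s: ½(10 + -9)(4) = 2 m
13–15 s: ½(-9 + -10)(2) = -19 m
Net displacement = -3.5 m

-3.5 m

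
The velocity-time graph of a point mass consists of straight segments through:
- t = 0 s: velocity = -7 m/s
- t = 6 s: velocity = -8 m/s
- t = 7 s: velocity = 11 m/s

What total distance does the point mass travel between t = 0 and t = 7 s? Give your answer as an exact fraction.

1895/38 m

Distance (not displacement) is the total path length: add the absolute areas under v-t.
0–6 s: |½(-7 + -8)(6)| = 45 m
6–7 s: v = 0 at t = 122/19 s; triangle areas 32/19 + 121/38 = 185/38 m
Total distance = 1895/38 m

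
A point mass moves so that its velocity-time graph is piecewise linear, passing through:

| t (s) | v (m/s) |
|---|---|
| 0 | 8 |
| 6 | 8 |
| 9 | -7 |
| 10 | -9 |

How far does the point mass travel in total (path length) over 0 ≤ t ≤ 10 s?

67.3 m

Total distance travelled is ∫|v| dt — sum the magnitudes of each area piece.
0–6 s: |8| × 6 = 48 m
6–9 s: v = 0 at t = 7.6 s; triangle areas 6.4 + 4.9 = 11.3 m
9–10 s: |½(-7 + -9)(1)| = 8 m
Total distance = 67.3 m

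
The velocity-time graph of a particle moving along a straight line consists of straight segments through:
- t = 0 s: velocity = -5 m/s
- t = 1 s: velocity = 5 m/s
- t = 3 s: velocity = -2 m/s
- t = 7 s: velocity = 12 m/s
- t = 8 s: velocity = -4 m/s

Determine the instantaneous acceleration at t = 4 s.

Acceleration is the slope of the v-t graph on 3–7 s: (12 − -2)/(7 − 3) = 3.5 m/s².

3.5 m/s²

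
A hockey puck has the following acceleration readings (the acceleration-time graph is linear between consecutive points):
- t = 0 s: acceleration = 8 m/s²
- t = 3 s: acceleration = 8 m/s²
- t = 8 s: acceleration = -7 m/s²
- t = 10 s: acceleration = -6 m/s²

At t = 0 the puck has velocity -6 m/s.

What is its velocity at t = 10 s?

7.5 m/s

Δv equals the area under the a-t graph; then v = v₀ + Δv.
0–3 s: 8 × 3 = 24 m/s
3–8 s: ½(8 + -7)(5) = 2.5 m/s
8–10 s: ½(-7 + -6)(2) = -13 m/s
Δv = 13.5 m/s, so v(10) = -6 + (13.5) = 7.5 m/s.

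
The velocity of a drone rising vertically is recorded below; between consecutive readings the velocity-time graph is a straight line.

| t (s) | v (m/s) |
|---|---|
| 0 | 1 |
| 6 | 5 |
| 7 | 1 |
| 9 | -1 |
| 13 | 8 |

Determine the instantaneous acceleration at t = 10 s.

Acceleration is the slope of the v-t graph on 9–13 s: (8 − -1)/(13 − 9) = 2.25 m/s².

2.25 m/s²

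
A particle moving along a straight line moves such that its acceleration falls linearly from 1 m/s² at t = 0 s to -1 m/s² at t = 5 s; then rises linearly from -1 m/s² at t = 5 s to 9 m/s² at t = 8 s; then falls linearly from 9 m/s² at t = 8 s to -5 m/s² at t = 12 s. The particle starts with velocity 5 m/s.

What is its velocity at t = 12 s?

Δv equals the area under the a-t graph; then v = v₀ + Δv.
0–5 s: ½(1 + -1)(5) = 0 m/s
5–8 s: ½(-1 + 9)(3) = 12 m/s
8–12 s: ½(9 + -5)(4) = 8 m/s
Δv = 20 m/s, so v(12) = 5 + (20) = 25 m/s.

25 m/s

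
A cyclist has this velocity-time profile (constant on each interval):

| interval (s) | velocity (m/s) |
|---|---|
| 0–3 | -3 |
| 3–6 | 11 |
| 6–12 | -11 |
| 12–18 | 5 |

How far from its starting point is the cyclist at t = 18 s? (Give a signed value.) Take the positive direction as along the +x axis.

Displacement is the signed area under the v-t curve.
0–3 s: -3 × 3 = -9 m
3–6 s: 11 × 3 = 33 m
6–12 s: -11 × 6 = -66 m
12–18 s: 5 × 6 = 30 m
Net displacement = -12 m

-12 m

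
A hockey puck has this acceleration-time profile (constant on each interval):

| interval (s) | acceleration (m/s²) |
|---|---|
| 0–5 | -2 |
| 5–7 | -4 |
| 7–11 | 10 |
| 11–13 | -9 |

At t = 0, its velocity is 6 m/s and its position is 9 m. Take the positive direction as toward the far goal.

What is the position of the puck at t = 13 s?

68 m

On each constant-a segment, Δv = aΔt and Δx = v₀Δt + ½aΔt²; chain segment to segment.
0–5 s: v starts 6 m/s; Δx = 6·5 + ½·-2·5² = 5 m; v ends -4 m/s.
5–7 s: v starts -4 m/s; Δx = -4·2 + ½·-4·2² = -16 m; v ends -12 m/s.
7–11 s: v starts -12 m/s; Δx = -12·4 + ½·10·4² = 32 m; v ends 28 m/s.
11–13 s: v starts 28 m/s; Δx = 28·2 + ½·-9·2² = 38 m; v ends 10 m/s.
x(13) = 9 + Σ Δx = 68 m.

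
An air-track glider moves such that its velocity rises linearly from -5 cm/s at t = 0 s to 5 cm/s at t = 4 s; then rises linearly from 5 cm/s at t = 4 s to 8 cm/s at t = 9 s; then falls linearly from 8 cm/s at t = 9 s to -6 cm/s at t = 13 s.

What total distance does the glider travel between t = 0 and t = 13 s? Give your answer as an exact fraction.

Total distance travelled is ∫|v| dt — sum the magnitudes of each area piece.
0–4 s: v = 0 at t = 2 s; triangle areas 5 + 5 = 10 cm
4–9 s: |½(5 + 8)(5)| = 32.5 cm
9–13 s: v = 0 at t = 79/7 s; triangle areas 64/7 + 36/7 = 100/7 cm
Total distance = 795/14 cm

795/14 cm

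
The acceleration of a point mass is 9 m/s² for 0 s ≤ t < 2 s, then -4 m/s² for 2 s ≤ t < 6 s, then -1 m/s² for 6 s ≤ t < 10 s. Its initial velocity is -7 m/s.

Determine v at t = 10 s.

Δv equals the area under the a-t graph; then v = v₀ + Δv.
0–2 s: 9 × 2 = 18 m/s
2–6 s: -4 × 4 = -16 m/s
6–10 s: -1 × 4 = -4 m/s
Δv = -2 m/s, so v(10) = -7 + (-2) = -9 m/s.

-9 m/s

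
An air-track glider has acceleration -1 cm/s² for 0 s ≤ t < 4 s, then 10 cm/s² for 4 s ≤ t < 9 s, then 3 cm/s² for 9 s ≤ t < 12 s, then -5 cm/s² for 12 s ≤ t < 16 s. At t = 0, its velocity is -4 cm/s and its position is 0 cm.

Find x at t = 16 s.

364.5 cm

On each constant-a segment, Δv = aΔt and Δx = v₀Δt + ½aΔt²; chain segment to segment.
0–4 s: v starts -4 cm/s; Δx = -4·4 + ½·-1·4² = -24 cm; v ends -8 cm/s.
4–9 s: v starts -8 cm/s; Δx = -8·5 + ½·10·5² = 85 cm; v ends 42 cm/s.
9–12 s: v starts 42 cm/s; Δx = 42·3 + ½·3·3² = 139.5 cm; v ends 51 cm/s.
12–16 s: v starts 51 cm/s; Δx = 51·4 + ½·-5·4² = 164 cm; v ends 31 cm/s.
x(16) = 0 + Σ Δx = 364.5 cm.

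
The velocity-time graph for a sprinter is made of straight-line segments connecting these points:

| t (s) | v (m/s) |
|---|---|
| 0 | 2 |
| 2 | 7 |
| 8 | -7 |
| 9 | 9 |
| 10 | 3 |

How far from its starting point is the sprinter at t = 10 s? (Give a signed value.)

Displacement is the signed area under the v-t curve.
0–2 s: ½(2 + 7)(2) = 9 m
2–8 s: ½(7 + -7)(6) = 0 m
8–9 s: ½(-7 + 9)(1) = 1 m
9–10 s: ½(9 + 3)(1) = 6 m
Net displacement = 16 m

16 m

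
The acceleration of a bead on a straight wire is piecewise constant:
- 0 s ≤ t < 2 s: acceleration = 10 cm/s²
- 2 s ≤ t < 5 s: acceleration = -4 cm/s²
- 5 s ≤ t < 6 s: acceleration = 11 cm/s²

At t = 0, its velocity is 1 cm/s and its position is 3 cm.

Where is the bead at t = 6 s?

84.5 cm

On each constant-a segment, Δv = aΔt and Δx = v₀Δt + ½aΔt²; chain segment to segment.
0–2 s: v starts 1 cm/s; Δx = 1·2 + ½·10·2² = 22 cm; v ends 21 cm/s.
2–5 s: v starts 21 cm/s; Δx = 21·3 + ½·-4·3² = 45 cm; v ends 9 cm/s.
5–6 s: v starts 9 cm/s; Δx = 9·1 + ½·11·1² = 14.5 cm; v ends 20 cm/s.
x(6) = 3 + Σ Δx = 84.5 cm.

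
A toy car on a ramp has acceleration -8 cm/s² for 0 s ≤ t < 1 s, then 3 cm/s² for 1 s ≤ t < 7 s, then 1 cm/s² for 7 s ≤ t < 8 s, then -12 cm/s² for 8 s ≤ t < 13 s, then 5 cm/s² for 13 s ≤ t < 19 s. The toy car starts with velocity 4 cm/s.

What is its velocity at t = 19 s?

Δv equals the area under the a-t graph; then v = v₀ + Δv.
0–1 s: -8 × 1 = -8 cm/s
1–7 s: 3 × 6 = 18 cm/s
7–8 s: 1 × 1 = 1 cm/s
8–13 s: -12 × 5 = -60 cm/s
13–19 s: 5 × 6 = 30 cm/s
Δv = -19 cm/s, so v(19) = 4 + (-19) = -15 cm/s.

-15 cm/s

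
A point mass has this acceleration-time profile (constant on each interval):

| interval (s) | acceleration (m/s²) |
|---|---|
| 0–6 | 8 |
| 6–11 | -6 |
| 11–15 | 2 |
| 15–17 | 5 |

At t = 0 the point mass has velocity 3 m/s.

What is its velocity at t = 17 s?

Δv equals the area under the a-t graph; then v = v₀ + Δv.
0–6 s: 8 × 6 = 48 m/s
6–11 s: -6 × 5 = -30 m/s
11–15 s: 2 × 4 = 8 m/s
15–17 s: 5 × 2 = 10 m/s
Δv = 36 m/s, so v(17) = 3 + (36) = 39 m/s.

39 m/s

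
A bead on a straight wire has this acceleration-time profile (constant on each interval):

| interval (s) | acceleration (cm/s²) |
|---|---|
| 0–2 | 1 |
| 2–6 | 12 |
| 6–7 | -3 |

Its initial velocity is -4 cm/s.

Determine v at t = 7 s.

43 cm/s

Δv equals the area under the a-t graph; then v = v₀ + Δv.
0–2 s: 1 × 2 = 2 cm/s
2–6 s: 12 × 4 = 48 cm/s
6–7 s: -3 × 1 = -3 cm/s
Δv = 47 cm/s, so v(7) = -4 + (47) = 43 cm/s.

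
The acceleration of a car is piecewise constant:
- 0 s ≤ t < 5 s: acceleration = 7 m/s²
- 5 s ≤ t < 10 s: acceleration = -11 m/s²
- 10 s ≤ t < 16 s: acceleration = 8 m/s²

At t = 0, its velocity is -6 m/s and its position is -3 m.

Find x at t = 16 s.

50 m

On each constant-a segment, Δv = aΔt and Δx = v₀Δt + ½aΔt²; chain segment to segment.
0–5 s: v starts -6 m/s; Δx = -6·5 + ½·7·5² = 57.5 m; v ends 29 m/s.
5–10 s: v starts 29 m/s; Δx = 29·5 + ½·-11·5² = 7.5 m; v ends -26 m/s.
10–16 s: v starts -26 m/s; Δx = -26·6 + ½·8·6² = -12 m; v ends 22 m/s.
x(16) = -3 + Σ Δx = 50 m.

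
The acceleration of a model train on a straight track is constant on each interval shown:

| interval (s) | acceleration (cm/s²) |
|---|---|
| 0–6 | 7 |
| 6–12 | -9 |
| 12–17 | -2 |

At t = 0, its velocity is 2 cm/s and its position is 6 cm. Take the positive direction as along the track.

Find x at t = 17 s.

On each constant-a segment, Δv = aΔt and Δx = v₀Δt + ½aΔt²; chain segment to segment.
0–6 s: v starts 2 cm/s; Δx = 2·6 + ½·7·6² = 138 cm; v ends 44 cm/s.
6–12 s: v starts 44 cm/s; Δx = 44·6 + ½·-9·6² = 102 cm; v ends -10 cm/s.
12–17 s: v starts -10 cm/s; Δx = -10·5 + ½·-2·5² = -75 cm; v ends -20 cm/s.
x(17) = 6 + Σ Δx = 171 cm.

171 cm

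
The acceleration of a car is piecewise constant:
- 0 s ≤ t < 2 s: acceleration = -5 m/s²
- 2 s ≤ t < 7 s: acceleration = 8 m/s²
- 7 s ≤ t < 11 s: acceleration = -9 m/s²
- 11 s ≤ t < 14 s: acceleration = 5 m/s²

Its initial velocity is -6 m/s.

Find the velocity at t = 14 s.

Δv equals the area under the a-t graph; then v = v₀ + Δv.
0–2 s: -5 × 2 = -10 m/s
2–7 s: 8 × 5 = 40 m/s
7–11 s: -9 × 4 = -36 m/s
11–14 s: 5 × 3 = 15 m/s
Δv = 9 m/s, so v(14) = -6 + (9) = 3 m/s.

3 m/s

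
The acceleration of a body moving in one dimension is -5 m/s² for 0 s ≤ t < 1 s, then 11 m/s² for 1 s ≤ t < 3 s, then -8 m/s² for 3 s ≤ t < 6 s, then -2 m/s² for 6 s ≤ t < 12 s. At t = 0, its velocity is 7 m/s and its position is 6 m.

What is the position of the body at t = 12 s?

On each constant-a segment, Δv = aΔt and Δx = v₀Δt + ½aΔt²; chain segment to segment.
0–1 s: v starts 7 m/s; Δx = 7·1 + ½·-5·1² = 4.5 m; v ends 2 m/s.
1–3 s: v starts 2 m/s; Δx = 2·2 + ½·11·2² = 26 m; v ends 24 m/s.
3–6 s: v starts 24 m/s; Δx = 24·3 + ½·-8·3² = 36 m; v ends 0 m/s.
6–12 s: v starts 0 m/s; Δx = 0·6 + ½·-2·6² = -36 m; v ends -12 m/s.
x(12) = 6 + Σ Δx = 36.5 m.

36.5 m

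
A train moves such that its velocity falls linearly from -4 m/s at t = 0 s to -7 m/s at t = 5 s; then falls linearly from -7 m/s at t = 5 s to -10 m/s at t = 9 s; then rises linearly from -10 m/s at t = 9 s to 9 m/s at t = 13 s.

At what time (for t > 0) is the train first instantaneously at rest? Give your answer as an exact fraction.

v changes sign on 9–13 s (from -10 to 9); the graph is linear there, so v = 0 at t = 9 + (10)·(13 − 9)/(9 − -10) = 211/19 s.

t = 211/19 s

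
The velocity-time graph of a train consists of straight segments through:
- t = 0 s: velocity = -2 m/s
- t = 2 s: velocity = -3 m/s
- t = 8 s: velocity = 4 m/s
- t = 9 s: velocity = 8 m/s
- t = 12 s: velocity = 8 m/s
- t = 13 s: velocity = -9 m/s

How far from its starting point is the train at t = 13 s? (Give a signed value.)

Net displacement equals the area under the velocity-time graph (areas below the axis count negative).
0–2 s: ½(-2 + -3)(2) = -5 m
2–8 s: ½(-3 + 4)(6) = 3 m
8–9 s: ½(4 + 8)(1) = 6 m
9–12 s: 8 × 3 = 24 m
12–13 s: ½(8 + -9)(1) = -0.5 m
Net displacement = 27.5 m

27.5 m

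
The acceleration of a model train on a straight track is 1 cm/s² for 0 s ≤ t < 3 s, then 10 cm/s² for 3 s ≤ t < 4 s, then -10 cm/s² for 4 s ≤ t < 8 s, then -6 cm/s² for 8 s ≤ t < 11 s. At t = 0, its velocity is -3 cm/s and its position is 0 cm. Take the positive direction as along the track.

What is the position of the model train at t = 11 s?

On each constant-a segment, Δv = aΔt and Δx = v₀Δt + ½aΔt²; chain segment to segment.
0–3 s: v starts -3 cm/s; Δx = -3·3 + ½·1·3² = -4.5 cm; v ends 0 cm/s.
3–4 s: v starts 0 cm/s; Δx = 0·1 + ½·10·1² = 5 cm; v ends 10 cm/s.
4–8 s: v starts 10 cm/s; Δx = 10·4 + ½·-10·4² = -40 cm; v ends -30 cm/s.
8–11 s: v starts -30 cm/s; Δx = -30·3 + ½·-6·3² = -117 cm; v ends -48 cm/s.
x(11) = 0 + Σ Δx = -156.5 cm.

-156.5 cm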